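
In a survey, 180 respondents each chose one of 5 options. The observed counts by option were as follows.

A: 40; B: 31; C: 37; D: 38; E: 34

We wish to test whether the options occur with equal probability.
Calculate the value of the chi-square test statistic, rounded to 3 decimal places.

Under H₀ each category has probability 1/5, so each expected count is 180/5 = 36.
A: (40 − 36)²/36 = 16/36 = 0.4444
B: (31 − 36)²/36 = 25/36 = 0.6944
C: (37 − 36)²/36 = 1/36 = 0.0278
D: (38 − 36)²/36 = 4/36 = 0.1111
E: (34 − 36)²/36 = 4/36 = 0.1111
Sum = 1.389

1.389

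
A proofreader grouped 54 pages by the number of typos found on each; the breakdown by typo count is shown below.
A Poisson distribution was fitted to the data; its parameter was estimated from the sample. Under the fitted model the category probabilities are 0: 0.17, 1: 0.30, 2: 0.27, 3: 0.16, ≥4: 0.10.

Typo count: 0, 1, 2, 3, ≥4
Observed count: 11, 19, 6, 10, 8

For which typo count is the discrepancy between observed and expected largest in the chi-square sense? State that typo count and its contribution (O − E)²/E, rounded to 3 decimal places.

2, 5.049

Expected counts E_i = n·p_i: 54×0.17 = 9.18, 54×0.30 = 16.2, 54×0.27 = 14.58, 54×0.16 = 8.64, 54×0.10 = 5.4.
0: (11 − 9.18)²/9.18 = 3.3124/9.18 = 0.3608
1: (19 − 16.2)²/16.2 = 7.84/16.2 = 0.4840
2: (6 − 14.58)²/14.58 = 73.6164/14.58 = 5.0491
3: (10 − 8.64)²/8.64 = 1.8496/8.64 = 0.2141
≥4: (8 − 5.4)²/5.4 = 6.76/5.4 = 1.2519
The largest term is for 2: 5.049.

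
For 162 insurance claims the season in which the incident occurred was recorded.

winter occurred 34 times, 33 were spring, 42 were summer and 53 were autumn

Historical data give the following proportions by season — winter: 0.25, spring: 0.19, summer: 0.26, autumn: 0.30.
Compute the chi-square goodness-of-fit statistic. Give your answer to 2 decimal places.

1.60

Expected counts E_i = n·p_i: 162×0.25 = 40.5, 162×0.19 = 30.78, 162×0.26 = 42.12, 162×0.30 = 48.6.
cat         O        E   (O−E)²/E
winter     34     40.5      1.043
spring     33    30.78      0.160
summer     42    42.12      0.000
autumn     53     48.6      0.398
Sum = 1.60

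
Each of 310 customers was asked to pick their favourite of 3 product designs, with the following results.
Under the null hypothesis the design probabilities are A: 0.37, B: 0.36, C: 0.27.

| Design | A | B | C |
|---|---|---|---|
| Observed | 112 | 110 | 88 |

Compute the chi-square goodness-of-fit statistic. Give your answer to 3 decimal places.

Expected counts E_i = n·p_i: 310×0.37 = 114.7, 310×0.36 = 111.6, 310×0.27 = 83.7.
χ² = (112−114.7)²/114.7 + (110−111.6)²/111.6 + (88−83.7)²/83.7
   = 0.0636 + 0.0229 + 0.2209
Sum = 0.307

0.307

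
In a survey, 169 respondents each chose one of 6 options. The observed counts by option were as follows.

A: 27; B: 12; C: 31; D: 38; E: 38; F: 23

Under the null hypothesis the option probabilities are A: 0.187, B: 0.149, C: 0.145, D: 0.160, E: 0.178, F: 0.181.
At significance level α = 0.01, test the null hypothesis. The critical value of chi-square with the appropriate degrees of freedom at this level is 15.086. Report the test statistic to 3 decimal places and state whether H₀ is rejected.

Expected counts E_i = n·p_i: 169×0.187 = 31.603, 169×0.149 = 25.181, 169×0.145 = 24.505, 169×0.160 = 27.04, 169×0.178 = 30.082, 169×0.181 = 30.589.
χ² = (27−31.603)²/31.603 + (12−25.181)²/25.181 + (31−24.505)²/24.505 + (38−27.04)²/27.04 + (38−30.082)²/30.082 + (23−30.589)²/30.589
   = 0.6704 + 6.8996 + 1.7215 + 4.4424 + 2.0841 + 1.8828
Sum = 17.701
df = 5. Since 17.701 > 15.086, we reject H₀.

17.701; reject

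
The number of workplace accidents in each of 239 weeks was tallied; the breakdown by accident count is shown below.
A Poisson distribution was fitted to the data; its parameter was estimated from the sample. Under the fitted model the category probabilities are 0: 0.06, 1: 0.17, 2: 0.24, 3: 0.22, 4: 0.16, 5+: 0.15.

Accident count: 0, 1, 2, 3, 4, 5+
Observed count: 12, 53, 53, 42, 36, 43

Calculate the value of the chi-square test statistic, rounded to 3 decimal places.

8.165

Expected counts E_i = n·p_i: 239×0.06 = 14.34, 239×0.17 = 40.63, 239×0.24 = 57.36, 239×0.22 = 52.58, 239×0.16 = 38.24, 239×0.15 = 35.85.
cat         O        E   (O−E)²/E
0          12    14.34     0.3818
1          53    40.63     3.7661
2          53    57.36     0.3314
3          42    52.58     2.1289
4          36    38.24     0.1312
5+         43    35.85     1.4260
Sum = 8.165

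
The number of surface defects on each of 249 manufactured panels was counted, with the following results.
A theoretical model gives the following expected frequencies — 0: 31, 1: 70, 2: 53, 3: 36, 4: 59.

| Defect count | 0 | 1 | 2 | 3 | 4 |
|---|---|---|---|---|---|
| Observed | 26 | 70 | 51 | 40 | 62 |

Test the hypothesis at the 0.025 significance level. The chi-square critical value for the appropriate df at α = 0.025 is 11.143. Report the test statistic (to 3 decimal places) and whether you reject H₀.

χ² = (26−31)²/31 + (70−70)²/70 + (51−53)²/53 + (40−36)²/36 + (62−59)²/59
   = 0.8065 + 0.0000 + 0.0755 + 0.4444 + 0.1525
Sum = 1.479
df = 4. Since 1.479 < 11.143, we do not reject H₀.

1.479; do not reject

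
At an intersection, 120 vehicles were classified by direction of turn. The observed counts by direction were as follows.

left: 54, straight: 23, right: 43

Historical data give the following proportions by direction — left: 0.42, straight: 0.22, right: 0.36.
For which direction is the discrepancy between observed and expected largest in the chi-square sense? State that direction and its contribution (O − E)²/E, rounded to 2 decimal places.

straight, 0.44

Expected counts E_i = n·p_i: 120×0.42 = 50.4, 120×0.22 = 26.4, 120×0.36 = 43.2.
χ² = (54−50.4)²/50.4 + (23−26.4)²/26.4 + (43−43.2)²/43.2
   = 0.257 + 0.438 + 0.001
The largest term is for straight: 0.44.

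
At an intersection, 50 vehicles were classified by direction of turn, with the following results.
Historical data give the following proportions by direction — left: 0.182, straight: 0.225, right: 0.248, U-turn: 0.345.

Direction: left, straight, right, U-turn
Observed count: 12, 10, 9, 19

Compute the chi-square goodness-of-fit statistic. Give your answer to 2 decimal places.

2.17

Expected counts E_i = n·p_i: 50×0.182 = 9.1, 50×0.225 = 11.25, 50×0.248 = 12.4, 50×0.345 = 17.25.
left: (12 − 9.1)²/9.1 = 8.41/9.1 = 0.924
straight: (10 − 11.25)²/11.25 = 1.5625/11.25 = 0.139
right: (9 − 12.4)²/12.4 = 11.56/12.4 = 0.932
U-turn: (19 − 17.25)²/17.25 = 3.0625/17.25 = 0.178
Sum = 2.17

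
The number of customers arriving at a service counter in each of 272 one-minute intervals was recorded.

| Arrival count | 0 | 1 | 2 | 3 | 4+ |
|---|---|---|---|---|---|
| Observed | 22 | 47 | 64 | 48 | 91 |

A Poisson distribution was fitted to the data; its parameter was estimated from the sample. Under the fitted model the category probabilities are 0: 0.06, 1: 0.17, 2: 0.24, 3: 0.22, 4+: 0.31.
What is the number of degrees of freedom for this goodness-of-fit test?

3

There are k = 5 categories and 1 parameter estimated from the data, so df = 5 − 1 − 1 = 3.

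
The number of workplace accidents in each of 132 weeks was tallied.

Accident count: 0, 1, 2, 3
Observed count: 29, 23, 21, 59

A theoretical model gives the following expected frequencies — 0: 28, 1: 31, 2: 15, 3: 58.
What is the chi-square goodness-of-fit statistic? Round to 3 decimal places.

χ² = (29−28)²/28 + (23−31)²/31 + (21−15)²/15 + (59−58)²/58
   = 0.0357 + 2.0645 + 2.4000 + 0.0172
Sum = 4.517

4.517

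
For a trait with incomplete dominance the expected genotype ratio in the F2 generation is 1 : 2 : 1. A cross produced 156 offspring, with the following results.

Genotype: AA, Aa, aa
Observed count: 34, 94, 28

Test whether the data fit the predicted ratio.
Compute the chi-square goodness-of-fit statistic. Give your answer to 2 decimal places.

7.03

Ratio total = 4. Expected counts: 156×1/4 = 39, 156×2/4 = 78, 156×1/4 = 39.
cat         O        E   (O−E)²/E
AA         34       39      0.641
Aa         94       78      3.282
aa         28       39      3.103
Sum = 7.03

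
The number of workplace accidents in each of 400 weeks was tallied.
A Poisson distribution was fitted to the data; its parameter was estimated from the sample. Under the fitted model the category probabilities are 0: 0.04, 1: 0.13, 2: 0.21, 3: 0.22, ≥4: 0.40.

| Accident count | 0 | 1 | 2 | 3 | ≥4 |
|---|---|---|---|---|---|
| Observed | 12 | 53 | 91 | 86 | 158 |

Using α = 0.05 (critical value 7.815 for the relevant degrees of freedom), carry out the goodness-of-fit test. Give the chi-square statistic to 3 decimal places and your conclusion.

1.673; do not reject

Expected counts E_i = n·p_i: 400×0.04 = 16, 400×0.13 = 52, 400×0.21 = 84, 400×0.22 = 88, 400×0.40 = 160.
0: (12 − 16)²/16 = 16/16 = 1.0000
1: (53 − 52)²/52 = 1/52 = 0.0192
2: (91 − 84)²/84 = 49/84 = 0.5833
3: (86 − 88)²/88 = 4/88 = 0.0455
≥4: (158 − 160)²/160 = 4/160 = 0.0250
Sum = 1.673
df = 3. Since 1.673 < 7.815, we do not reject H₀.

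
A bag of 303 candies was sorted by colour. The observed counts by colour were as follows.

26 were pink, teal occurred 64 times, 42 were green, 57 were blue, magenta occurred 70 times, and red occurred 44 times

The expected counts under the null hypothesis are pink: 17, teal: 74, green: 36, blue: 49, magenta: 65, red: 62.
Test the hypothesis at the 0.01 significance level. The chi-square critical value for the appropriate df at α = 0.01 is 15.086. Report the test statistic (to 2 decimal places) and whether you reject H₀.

14.03; do not reject

cat          O        E   (O−E)²/E
pink        26       17      4.765
teal        64       74      1.351
green       42       36      1.000
blue        57       49      1.306
magenta     70       65      0.385
red         44       62      5.226
Sum = 14.03
df = 5. Since 14.03 < 15.086, we do not reject H₀.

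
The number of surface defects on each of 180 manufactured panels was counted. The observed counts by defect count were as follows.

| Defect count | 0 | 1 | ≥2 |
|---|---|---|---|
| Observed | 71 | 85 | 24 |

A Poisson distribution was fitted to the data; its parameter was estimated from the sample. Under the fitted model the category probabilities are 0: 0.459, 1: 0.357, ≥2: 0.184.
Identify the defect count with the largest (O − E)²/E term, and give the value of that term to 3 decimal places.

Expected counts E_i = n·p_i: 180×0.459 = 82.62, 180×0.357 = 64.26, 180×0.184 = 33.12.
cat         O        E   (O−E)²/E
0          71    82.62     1.6343
1          85    64.26     6.6939
≥2         24    33.12     2.5113
The largest term is for 1: 6.694.

1, 6.694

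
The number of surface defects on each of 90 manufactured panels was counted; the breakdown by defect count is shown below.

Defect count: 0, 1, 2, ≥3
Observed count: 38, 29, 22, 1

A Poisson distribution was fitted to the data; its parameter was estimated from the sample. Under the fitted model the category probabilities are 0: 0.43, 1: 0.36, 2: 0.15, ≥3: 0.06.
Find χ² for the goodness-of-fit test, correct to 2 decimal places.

Expected counts E_i = n·p_i: 90×0.43 = 38.7, 90×0.36 = 32.4, 90×0.15 = 13.5, 90×0.06 = 5.4.
0: (38 − 38.7)²/38.7 = 0.49/38.7 = 0.013
1: (29 − 32.4)²/32.4 = 11.56/32.4 = 0.357
2: (22 − 13.5)²/13.5 = 72.25/13.5 = 5.352
≥3: (1 − 5.4)²/5.4 = 19.36/5.4 = 3.585
Sum = 9.31

9.31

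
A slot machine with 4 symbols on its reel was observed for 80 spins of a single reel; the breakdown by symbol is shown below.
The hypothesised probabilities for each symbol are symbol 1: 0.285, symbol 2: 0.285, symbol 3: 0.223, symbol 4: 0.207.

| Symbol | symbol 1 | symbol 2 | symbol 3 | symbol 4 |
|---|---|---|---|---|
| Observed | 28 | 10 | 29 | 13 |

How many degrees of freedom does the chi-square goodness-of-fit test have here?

3

There are k = 4 categories and no parameters were estimated from the data, so df = 4 − 1 = 3.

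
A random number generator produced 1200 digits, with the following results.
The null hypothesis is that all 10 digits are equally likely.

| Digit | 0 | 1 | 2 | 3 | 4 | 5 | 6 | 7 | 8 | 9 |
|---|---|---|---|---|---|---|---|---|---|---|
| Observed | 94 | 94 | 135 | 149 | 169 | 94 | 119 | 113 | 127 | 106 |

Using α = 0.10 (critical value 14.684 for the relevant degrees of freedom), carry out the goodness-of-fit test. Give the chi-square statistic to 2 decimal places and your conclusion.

48.25; reject

Expected count for each of the 10 categories: 1200/10 = 120.
χ² = (94−120)²/120 + (94−120)²/120 + (135−120)²/120 + (149−120)²/120 + (169−120)²/120 + (94−120)²/120 + (119−120)²/120 + (113−120)²/120 + (127−120)²/120 + (106−120)²/120
   = 5.633 + 5.633 + 1.875 + 7.008 + 20.008 + 5.633 + 0.008 + 0.408 + 0.408 + 1.633
Sum = 48.25
df = 9. Since 48.25 > 14.684, we reject H₀.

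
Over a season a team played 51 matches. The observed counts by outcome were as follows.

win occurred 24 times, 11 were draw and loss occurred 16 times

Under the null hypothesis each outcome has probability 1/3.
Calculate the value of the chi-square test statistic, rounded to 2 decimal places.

Expected count for each of the 3 categories: 51/3 = 17.
cat         O        E   (O−E)²/E
win        24       17      2.882
draw       11       17      2.118
loss       16       17      0.059
Sum = 5.06

5.06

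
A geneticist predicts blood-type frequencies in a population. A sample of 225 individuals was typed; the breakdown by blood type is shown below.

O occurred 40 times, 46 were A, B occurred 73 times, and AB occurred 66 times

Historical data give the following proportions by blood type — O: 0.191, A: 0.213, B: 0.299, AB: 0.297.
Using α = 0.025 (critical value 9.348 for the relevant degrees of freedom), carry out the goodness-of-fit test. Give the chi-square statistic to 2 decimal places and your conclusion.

0.78; do not reject

Expected counts E_i = n·p_i: 225×0.191 = 42.975, 225×0.213 = 47.925, 225×0.299 = 67.275, 225×0.297 = 66.825.
χ² = (40−42.975)²/42.975 + (46−47.925)²/47.925 + (73−67.275)²/67.275 + (66−66.825)²/66.825
   = 0.206 + 0.077 + 0.487 + 0.010
Sum = 0.78
df = 3. Since 0.78 < 9.348, we do not reject H₀.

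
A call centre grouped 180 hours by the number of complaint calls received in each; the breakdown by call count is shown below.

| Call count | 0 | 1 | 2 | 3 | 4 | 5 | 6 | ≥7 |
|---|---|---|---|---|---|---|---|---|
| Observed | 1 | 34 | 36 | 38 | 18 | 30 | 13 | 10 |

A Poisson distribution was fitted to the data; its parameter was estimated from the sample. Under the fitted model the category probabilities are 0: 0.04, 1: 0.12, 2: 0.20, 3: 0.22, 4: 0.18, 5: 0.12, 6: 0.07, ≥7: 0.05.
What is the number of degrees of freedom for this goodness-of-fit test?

6

There are k = 8 categories and 1 parameter estimated from the data, so df = 8 − 1 − 1 = 6.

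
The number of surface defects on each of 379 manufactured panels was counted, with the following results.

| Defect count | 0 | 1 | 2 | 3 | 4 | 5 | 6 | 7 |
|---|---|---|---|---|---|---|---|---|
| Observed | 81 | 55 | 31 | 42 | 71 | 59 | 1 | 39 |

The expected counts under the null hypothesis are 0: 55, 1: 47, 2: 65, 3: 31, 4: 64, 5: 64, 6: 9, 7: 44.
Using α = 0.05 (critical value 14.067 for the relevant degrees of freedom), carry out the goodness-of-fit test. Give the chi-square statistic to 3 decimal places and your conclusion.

44.176; reject

χ² = (81−55)²/55 + (55−47)²/47 + (31−65)²/65 + (42−31)²/31 + (71−64)²/64 + (59−64)²/64 + (1−9)²/9 + (39−44)²/44
   = 12.2909 + 1.3617 + 17.7846 + 3.9032 + 0.7656 + 0.3906 + 7.1111 + 0.5682
Sum = 44.176
df = 7. Since 44.176 > 14.067, we reject H₀.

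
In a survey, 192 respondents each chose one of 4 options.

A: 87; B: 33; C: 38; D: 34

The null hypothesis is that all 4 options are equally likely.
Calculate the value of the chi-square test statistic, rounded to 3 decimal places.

Under H₀ each category has probability 1/4, so each expected count is 192/4 = 48.
A: (87 − 48)²/48 = 1521/48 = 31.6875
B: (33 − 48)²/48 = 225/48 = 4.6875
C: (38 − 48)²/48 = 100/48 = 2.0833
D: (34 − 48)²/48 = 196/48 = 4.0833
Sum = 42.542

42.542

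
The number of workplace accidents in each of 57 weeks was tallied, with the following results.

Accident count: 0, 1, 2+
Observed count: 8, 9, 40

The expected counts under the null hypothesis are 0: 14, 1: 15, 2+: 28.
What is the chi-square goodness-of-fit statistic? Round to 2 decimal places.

χ² = (8−14)²/14 + (9−15)²/15 + (40−28)²/28
   = 2.571 + 2.400 + 5.143
Sum = 10.11

10.11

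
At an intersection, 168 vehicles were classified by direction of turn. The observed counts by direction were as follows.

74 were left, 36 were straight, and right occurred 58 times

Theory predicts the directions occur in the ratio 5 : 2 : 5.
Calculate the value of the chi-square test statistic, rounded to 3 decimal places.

Ratio total = 12. Expected counts: 168×5/12 = 70, 168×2/12 = 28, 168×5/12 = 70.
χ² = (74−70)²/70 + (36−28)²/28 + (58−70)²/70
   = 0.2286 + 2.2857 + 2.0571
Sum = 4.571

4.571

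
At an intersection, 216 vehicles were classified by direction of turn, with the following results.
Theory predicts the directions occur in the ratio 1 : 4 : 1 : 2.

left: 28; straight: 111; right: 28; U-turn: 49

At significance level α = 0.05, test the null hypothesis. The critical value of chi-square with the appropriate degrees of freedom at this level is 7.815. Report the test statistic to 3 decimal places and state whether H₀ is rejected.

0.620; do not reject

Ratio total = 8. Expected counts: 216×1/8 = 27, 216×4/8 = 108, 216×1/8 = 27, 216×2/8 = 54.
left: (28 − 27)²/27 = 1/27 = 0.0370
straight: (111 − 108)²/108 = 9/108 = 0.0833
right: (28 − 27)²/27 = 1/27 = 0.0370
U-turn: (49 − 54)²/54 = 25/54 = 0.4630
Sum = 0.620
df = 3. Since 0.620 < 7.815, we do not reject H₀.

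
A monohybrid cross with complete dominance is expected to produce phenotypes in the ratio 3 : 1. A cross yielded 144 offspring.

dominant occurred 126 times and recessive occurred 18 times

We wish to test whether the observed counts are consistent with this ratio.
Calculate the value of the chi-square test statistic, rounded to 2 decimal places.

12.00

Ratio total = 4. Expected counts: 144×3/4 = 108, 144×1/4 = 36.
dominant: (126 − 108)²/108 = 324/108 = 3.000
recessive: (18 − 36)²/36 = 324/36 = 9.000
Sum = 12.00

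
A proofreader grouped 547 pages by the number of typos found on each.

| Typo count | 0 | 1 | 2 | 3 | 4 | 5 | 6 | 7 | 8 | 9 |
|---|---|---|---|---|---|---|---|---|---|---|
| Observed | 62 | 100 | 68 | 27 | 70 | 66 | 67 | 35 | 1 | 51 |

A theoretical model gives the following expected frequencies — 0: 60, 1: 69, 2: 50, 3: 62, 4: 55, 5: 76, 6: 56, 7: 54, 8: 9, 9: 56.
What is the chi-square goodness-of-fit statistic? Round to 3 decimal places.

62.042

cat         O        E   (O−E)²/E
0          62       60     0.0667
1         100       69    13.9275
2          68       50     6.4800
3          27       62    19.7581
4          70       55     4.0909
5          66       76     1.3158
6          67       56     2.1607
7          35       54     6.6852
8           1        9     7.1111
9          51       56     0.4464
Sum = 62.042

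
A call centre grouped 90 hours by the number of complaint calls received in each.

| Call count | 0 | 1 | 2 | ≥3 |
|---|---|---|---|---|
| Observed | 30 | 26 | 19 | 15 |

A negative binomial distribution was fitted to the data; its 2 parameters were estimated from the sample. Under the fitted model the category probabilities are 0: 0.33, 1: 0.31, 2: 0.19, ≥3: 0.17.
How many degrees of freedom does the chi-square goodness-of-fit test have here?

1

There are k = 4 categories and 2 parameters estimated from the data, so df = 4 − 1 − 2 = 1.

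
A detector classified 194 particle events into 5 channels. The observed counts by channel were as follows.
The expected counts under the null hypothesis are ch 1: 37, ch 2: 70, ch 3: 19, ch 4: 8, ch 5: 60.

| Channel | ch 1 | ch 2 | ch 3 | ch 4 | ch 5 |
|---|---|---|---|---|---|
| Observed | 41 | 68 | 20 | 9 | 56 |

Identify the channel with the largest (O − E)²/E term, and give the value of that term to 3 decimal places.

ch 1: (41 − 37)²/37 = 16/37 = 0.4324
ch 2: (68 − 70)²/70 = 4/70 = 0.0571
ch 3: (20 − 19)²/19 = 1/19 = 0.0526
ch 4: (9 − 8)²/8 = 1/8 = 0.1250
ch 5: (56 − 60)²/60 = 16/60 = 0.2667
The largest term is for ch 1: 0.432.

ch 1, 0.432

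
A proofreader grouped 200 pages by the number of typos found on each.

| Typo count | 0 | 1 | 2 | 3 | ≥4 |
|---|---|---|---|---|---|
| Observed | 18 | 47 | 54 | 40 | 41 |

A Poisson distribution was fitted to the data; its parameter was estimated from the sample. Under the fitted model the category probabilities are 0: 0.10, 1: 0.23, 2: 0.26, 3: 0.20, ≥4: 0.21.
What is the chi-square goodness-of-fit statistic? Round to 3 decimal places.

0.322

Expected counts E_i = n·p_i: 200×0.10 = 20, 200×0.23 = 46, 200×0.26 = 52, 200×0.20 = 40, 200×0.21 = 42.
χ² = (18−20)²/20 + (47−46)²/46 + (54−52)²/52 + (40−40)²/40 + (41−42)²/42
   = 0.2000 + 0.0217 + 0.0769 + 0.0000 + 0.0238
Sum = 0.322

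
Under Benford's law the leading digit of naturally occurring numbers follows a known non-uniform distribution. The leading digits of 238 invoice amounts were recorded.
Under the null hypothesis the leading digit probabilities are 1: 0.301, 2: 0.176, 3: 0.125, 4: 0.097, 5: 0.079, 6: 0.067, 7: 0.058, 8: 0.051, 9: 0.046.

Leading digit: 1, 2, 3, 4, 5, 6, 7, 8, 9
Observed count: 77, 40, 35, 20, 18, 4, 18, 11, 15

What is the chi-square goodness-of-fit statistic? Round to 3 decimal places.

Expected counts E_i = n·p_i: 238×0.301 = 71.638, 238×0.176 = 41.888, 238×0.125 = 29.75, 238×0.097 = 23.086, 238×0.079 = 18.802, 238×0.067 = 15.946, 238×0.058 = 13.804, 238×0.051 = 12.138, 238×0.046 = 10.948.
χ² = (77−71.638)²/71.638 + (40−41.888)²/41.888 + (35−29.75)²/29.75 + (20−23.086)²/23.086 + (18−18.802)²/18.802 + (4−15.946)²/15.946 + (18−13.804)²/13.804 + (11−12.138)²/12.138 + (15−10.948)²/10.948
   = 0.4013 + 0.0851 + 0.9265 + 0.4125 + 0.0342 + 8.9494 + 1.2755 + 0.1067 + 1.4997
Sum = 13.691

13.691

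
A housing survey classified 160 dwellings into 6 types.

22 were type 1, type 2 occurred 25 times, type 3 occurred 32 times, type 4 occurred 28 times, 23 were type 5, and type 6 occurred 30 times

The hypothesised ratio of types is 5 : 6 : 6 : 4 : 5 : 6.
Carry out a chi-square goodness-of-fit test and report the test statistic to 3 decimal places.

Ratio total = 32. Expected counts: 160×5/32 = 25, 160×6/32 = 30, 160×6/32 = 30, 160×4/32 = 20, 160×5/32 = 25, 160×6/32 = 30.
χ² = (22−25)²/25 + (25−30)²/30 + (32−30)²/30 + (28−20)²/20 + (23−25)²/25 + (30−30)²/30
   = 0.3600 + 0.8333 + 0.1333 + 3.2000 + 0.1600 + 0.0000
Sum = 4.687

4.687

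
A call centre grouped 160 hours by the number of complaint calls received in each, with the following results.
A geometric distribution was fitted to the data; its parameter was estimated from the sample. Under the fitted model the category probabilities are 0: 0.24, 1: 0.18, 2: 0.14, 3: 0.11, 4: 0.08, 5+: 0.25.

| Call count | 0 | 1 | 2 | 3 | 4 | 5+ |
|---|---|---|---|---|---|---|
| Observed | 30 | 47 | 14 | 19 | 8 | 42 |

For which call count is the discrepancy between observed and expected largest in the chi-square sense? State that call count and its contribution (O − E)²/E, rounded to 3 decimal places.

1, 11.501

Expected counts E_i = n·p_i: 160×0.24 = 38.4, 160×0.18 = 28.8, 160×0.14 = 22.4, 160×0.11 = 17.6, 160×0.08 = 12.8, 160×0.25 = 40.
0: (30 − 38.4)²/38.4 = 70.56/38.4 = 1.8375
1: (47 − 28.8)²/28.8 = 331.24/28.8 = 11.5014
2: (14 − 22.4)²/22.4 = 70.56/22.4 = 3.1500
3: (19 − 17.6)²/17.6 = 1.96/17.6 = 0.1114
4: (8 − 12.8)²/12.8 = 23.04/12.8 = 1.8000
5+: (42 − 40)²/40 = 4/40 = 0.1000
The largest term is for 1: 11.501.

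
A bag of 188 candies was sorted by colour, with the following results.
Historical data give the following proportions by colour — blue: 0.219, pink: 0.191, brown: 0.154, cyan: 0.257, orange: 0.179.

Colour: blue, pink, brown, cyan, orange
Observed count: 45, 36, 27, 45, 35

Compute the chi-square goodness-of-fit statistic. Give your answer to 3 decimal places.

Expected counts E_i = n·p_i: 188×0.219 = 41.172, 188×0.191 = 35.908, 188×0.154 = 28.952, 188×0.257 = 48.316, 188×0.179 = 33.652.
cat         O        E   (O−E)²/E
blue       45   41.172     0.3559
pink       36   35.908     0.0002
brown      27   28.952     0.1316
cyan       45   48.316     0.2276
orange     35   33.652     0.0540
Sum = 0.769

0.769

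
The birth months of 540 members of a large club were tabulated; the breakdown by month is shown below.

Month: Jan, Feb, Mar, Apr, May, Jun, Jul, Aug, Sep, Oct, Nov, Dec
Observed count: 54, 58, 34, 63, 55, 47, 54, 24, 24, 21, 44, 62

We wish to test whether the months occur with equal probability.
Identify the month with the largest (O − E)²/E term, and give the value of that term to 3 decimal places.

Oct, 12.800

Under H₀ each category has probability 1/12, so each expected count is 540/12 = 45.
Jan: (54 − 45)²/45 = 81/45 = 1.8000
Feb: (58 − 45)²/45 = 169/45 = 3.7556
Mar: (34 − 45)²/45 = 121/45 = 2.6889
Apr: (63 − 45)²/45 = 324/45 = 7.2000
May: (55 − 45)²/45 = 100/45 = 2.2222
Jun: (47 − 45)²/45 = 4/45 = 0.0889
Jul: (54 − 45)²/45 = 81/45 = 1.8000
Aug: (24 − 45)²/45 = 441/45 = 9.8000
Sep: (24 − 45)²/45 = 441/45 = 9.8000
Oct: (21 − 45)²/45 = 576/45 = 12.8000
Nov: (44 − 45)²/45 = 1/45 = 0.0222
Dec: (62 − 45)²/45 = 289/45 = 6.4222
The largest term is for Oct: 12.800.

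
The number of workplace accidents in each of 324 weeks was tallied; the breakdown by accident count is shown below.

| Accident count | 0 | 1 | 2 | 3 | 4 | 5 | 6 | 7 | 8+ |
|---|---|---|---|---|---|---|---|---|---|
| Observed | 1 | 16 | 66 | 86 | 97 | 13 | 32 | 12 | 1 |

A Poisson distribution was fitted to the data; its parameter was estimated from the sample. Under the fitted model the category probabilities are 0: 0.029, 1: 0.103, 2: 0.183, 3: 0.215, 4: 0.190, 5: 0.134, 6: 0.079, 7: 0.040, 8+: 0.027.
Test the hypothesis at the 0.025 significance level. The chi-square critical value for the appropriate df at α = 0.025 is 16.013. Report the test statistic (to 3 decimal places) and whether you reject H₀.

Expected counts E_i = n·p_i: 324×0.029 = 9.396, 324×0.103 = 33.372, 324×0.183 = 59.292, 324×0.215 = 69.66, 324×0.190 = 61.56, 324×0.134 = 43.416, 324×0.079 = 25.596, 324×0.040 = 12.96, 324×0.027 = 8.748.
χ² = (1−9.396)²/9.396 + (16−33.372)²/33.372 + (66−59.292)²/59.292 + (86−69.66)²/69.66 + (97−61.56)²/61.56 + (13−43.416)²/43.416 + (32−25.596)²/25.596 + (12−12.96)²/12.96 + (1−8.748)²/8.748
   = 7.5024 + 9.0431 + 0.7589 + 3.8328 + 20.4028 + 21.3086 + 1.6023 + 0.0711 + 6.8623
Sum = 71.384
df = 7. Since 71.384 > 16.013, we reject H₀.

71.384; reject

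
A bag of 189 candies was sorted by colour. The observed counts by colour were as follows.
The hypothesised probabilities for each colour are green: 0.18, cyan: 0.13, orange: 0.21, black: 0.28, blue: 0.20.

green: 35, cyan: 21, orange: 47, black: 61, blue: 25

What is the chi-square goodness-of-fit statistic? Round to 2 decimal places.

7.46

Expected counts E_i = n·p_i: 189×0.18 = 34.02, 189×0.13 = 24.57, 189×0.21 = 39.69, 189×0.28 = 52.92, 189×0.20 = 37.8.
green: (35 − 34.02)²/34.02 = 0.9604/34.02 = 0.028
cyan: (21 − 24.57)²/24.57 = 12.7449/24.57 = 0.519
orange: (47 − 39.69)²/39.69 = 53.4361/39.69 = 1.346
black: (61 − 52.92)²/52.92 = 65.2864/52.92 = 1.234
blue: (25 − 37.8)²/37.8 = 163.84/37.8 = 4.334
Sum = 7.46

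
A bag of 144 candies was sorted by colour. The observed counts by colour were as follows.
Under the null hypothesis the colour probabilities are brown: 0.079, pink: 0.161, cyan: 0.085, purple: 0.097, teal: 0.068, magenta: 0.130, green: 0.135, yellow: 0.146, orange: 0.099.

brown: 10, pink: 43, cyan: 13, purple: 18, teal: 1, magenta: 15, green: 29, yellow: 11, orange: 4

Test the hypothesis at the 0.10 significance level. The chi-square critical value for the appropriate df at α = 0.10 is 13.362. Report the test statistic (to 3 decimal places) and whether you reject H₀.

Expected counts E_i = n·p_i: 144×0.079 = 11.376, 144×0.161 = 23.184, 144×0.085 = 12.24, 144×0.097 = 13.968, 144×0.068 = 9.792, 144×0.130 = 18.72, 144×0.135 = 19.44, 144×0.146 = 21.024, 144×0.099 = 14.256.
χ² = (10−11.376)²/11.376 + (43−23.184)²/23.184 + (13−12.24)²/12.24 + (18−13.968)²/13.968 + (1−9.792)²/9.792 + (15−18.72)²/18.72 + (29−19.44)²/19.44 + (11−21.024)²/21.024 + (4−14.256)²/14.256
   = 0.1664 + 16.9373 + 0.0472 + 1.1639 + 7.8941 + 0.7392 + 4.7013 + 4.7793 + 7.3783
Sum = 43.807
df = 8. Since 43.807 > 13.362, we reject H₀.

43.807; reject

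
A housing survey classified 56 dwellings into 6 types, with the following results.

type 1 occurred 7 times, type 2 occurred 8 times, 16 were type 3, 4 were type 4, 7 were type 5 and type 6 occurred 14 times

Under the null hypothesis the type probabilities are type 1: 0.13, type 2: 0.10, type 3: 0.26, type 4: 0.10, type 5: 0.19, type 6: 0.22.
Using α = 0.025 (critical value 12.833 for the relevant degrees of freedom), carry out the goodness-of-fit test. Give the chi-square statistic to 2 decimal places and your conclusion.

3.11; do not reject

Expected counts E_i = n·p_i: 56×0.13 = 7.28, 56×0.10 = 5.6, 56×0.26 = 14.56, 56×0.10 = 5.6, 56×0.19 = 10.64, 56×0.22 = 12.32.
cat         O        E   (O−E)²/E
type 1      7     7.28      0.011
type 2      8      5.6      1.029
type 3     16    14.56      0.142
type 4      4      5.6      0.457
type 5      7    10.64      1.245
type 6     14    12.32      0.229
Sum = 3.11
df = 5. Since 3.11 < 12.833, we do not reject H₀.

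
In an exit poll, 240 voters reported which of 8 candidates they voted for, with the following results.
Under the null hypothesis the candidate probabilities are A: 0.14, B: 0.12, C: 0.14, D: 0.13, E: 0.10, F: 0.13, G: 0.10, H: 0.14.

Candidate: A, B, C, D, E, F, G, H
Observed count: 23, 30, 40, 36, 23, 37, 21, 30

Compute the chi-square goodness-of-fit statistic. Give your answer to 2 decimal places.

Expected counts E_i = n·p_i: 240×0.14 = 33.6, 240×0.12 = 28.8, 240×0.14 = 33.6, 240×0.13 = 31.2, 240×0.10 = 24, 240×0.13 = 31.2, 240×0.10 = 24, 240×0.14 = 33.6.
cat         O        E   (O−E)²/E
A          23     33.6      3.344
B          30     28.8      0.050
C          40     33.6      1.219
D          36     31.2      0.738
E          23       24      0.042
F          37     31.2      1.078
G          21       24      0.375
H          30     33.6      0.386
Sum = 7.23

7.23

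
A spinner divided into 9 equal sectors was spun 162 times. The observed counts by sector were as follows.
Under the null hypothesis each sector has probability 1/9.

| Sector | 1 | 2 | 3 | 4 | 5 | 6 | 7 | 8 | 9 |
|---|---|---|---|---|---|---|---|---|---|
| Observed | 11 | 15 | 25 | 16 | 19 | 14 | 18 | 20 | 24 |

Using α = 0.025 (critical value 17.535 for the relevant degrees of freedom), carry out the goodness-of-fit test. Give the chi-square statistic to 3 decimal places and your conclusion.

Expected count for each of the 9 categories: 162/9 = 18.
cat         O        E   (O−E)²/E
1          11       18     2.7222
2          15       18     0.5000
3          25       18     2.7222
4          16       18     0.2222
5          19       18     0.0556
6          14       18     0.8889
7          18       18     0.0000
8          20       18     0.2222
9          24       18     2.0000
Sum = 9.333
df = 8. Since 9.333 < 17.535, we do not reject H₀.

9.333; do not reject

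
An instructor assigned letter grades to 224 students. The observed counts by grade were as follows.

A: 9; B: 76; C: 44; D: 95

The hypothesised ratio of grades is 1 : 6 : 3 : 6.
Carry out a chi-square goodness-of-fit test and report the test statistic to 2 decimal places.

Ratio total = 16. Expected counts: 224×1/16 = 14, 224×6/16 = 84, 224×3/16 = 42, 224×6/16 = 84.
A: (9 − 14)²/14 = 25/14 = 1.786
B: (76 − 84)²/84 = 64/84 = 0.762
C: (44 − 42)²/42 = 4/42 = 0.095
D: (95 − 84)²/84 = 121/84 = 1.440
Sum = 4.08

4.08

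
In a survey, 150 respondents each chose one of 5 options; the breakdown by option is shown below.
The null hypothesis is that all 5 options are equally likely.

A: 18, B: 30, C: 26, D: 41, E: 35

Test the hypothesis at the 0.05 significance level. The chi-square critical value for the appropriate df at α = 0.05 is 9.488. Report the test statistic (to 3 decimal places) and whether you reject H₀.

10.200; reject

Under H₀ each category has probability 1/5, so each expected count is 150/5 = 30.
cat         O        E   (O−E)²/E
A          18       30     4.8000
B          30       30     0.0000
C          26       30     0.5333
D          41       30     4.0333
E          35       30     0.8333
Sum = 10.200
df = 4. Since 10.200 > 9.488, we reject H₀.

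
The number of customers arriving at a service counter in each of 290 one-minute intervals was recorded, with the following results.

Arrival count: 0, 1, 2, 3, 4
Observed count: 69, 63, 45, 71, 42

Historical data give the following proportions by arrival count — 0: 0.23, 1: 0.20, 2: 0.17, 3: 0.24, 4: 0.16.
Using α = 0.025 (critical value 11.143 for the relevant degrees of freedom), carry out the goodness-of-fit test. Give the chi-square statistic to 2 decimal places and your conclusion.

Expected counts E_i = n·p_i: 290×0.23 = 66.7, 290×0.20 = 58, 290×0.17 = 49.3, 290×0.24 = 69.6, 290×0.16 = 46.4.
cat         O        E   (O−E)²/E
0          69     66.7      0.079
1          63       58      0.431
2          45     49.3      0.375
3          71     69.6      0.028
4          42     46.4      0.417
Sum = 1.33
df = 4. Since 1.33 < 11.143, we do not reject H₀.

1.33; do not reject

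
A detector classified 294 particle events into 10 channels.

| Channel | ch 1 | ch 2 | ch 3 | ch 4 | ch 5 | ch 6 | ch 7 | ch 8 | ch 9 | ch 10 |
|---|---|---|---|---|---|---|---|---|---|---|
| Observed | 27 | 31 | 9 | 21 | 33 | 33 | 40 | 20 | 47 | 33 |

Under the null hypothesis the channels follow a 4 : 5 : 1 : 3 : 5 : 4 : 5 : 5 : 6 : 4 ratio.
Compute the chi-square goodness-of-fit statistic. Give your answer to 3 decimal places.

Ratio total = 42. Expected counts: 294×4/42 = 28, 294×5/42 = 35, 294×1/42 = 7, 294×3/42 = 21, 294×5/42 = 35, 294×4/42 = 28, 294×5/42 = 35, 294×5/42 = 35, 294×6/42 = 42, 294×4/42 = 28.
ch 1: (27 − 28)²/28 = 1/28 = 0.0357
ch 2: (31 − 35)²/35 = 16/35 = 0.4571
ch 3: (9 − 7)²/7 = 4/7 = 0.5714
ch 4: (21 − 21)²/21 = 0/21 = 0.0000
ch 5: (33 − 35)²/35 = 4/35 = 0.1143
ch 6: (33 − 28)²/28 = 25/28 = 0.8929
ch 7: (40 − 35)²/35 = 25/35 = 0.7143
ch 8: (20 − 35)²/35 = 225/35 = 6.4286
ch 9: (47 − 42)²/42 = 25/42 = 0.5952
ch 10: (33 − 28)²/28 = 25/28 = 0.8929
Sum = 10.702

10.702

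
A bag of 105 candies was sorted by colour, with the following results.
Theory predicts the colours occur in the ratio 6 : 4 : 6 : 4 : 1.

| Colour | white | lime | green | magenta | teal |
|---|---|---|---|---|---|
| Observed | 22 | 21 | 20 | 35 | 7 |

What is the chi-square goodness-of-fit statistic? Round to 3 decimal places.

17.567

Ratio total = 21. Expected counts: 105×6/21 = 30, 105×4/21 = 20, 105×6/21 = 30, 105×4/21 = 20, 105×1/21 = 5.
white: (22 − 30)²/30 = 64/30 = 2.1333
lime: (21 − 20)²/20 = 1/20 = 0.0500
green: (20 − 30)²/30 = 100/30 = 3.3333
magenta: (35 − 20)²/20 = 225/20 = 11.2500
teal: (7 − 5)²/5 = 4/5 = 0.8000
Sum = 17.567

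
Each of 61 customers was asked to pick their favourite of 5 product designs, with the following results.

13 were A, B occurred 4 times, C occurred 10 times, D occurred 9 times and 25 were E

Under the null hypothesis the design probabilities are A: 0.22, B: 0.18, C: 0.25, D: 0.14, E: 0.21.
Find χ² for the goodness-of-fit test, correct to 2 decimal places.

Expected counts E_i = n·p_i: 61×0.22 = 13.42, 61×0.18 = 10.98, 61×0.25 = 15.25, 61×0.14 = 8.54, 61×0.21 = 12.81.
A: (13 − 13.42)²/13.42 = 0.1764/13.42 = 0.013
B: (4 − 10.98)²/10.98 = 48.7204/10.98 = 4.437
C: (10 − 15.25)²/15.25 = 27.5625/15.25 = 1.807
D: (9 − 8.54)²/8.54 = 0.2116/8.54 = 0.025
E: (25 − 12.81)²/12.81 = 148.5961/12.81 = 11.600
Sum = 17.88

17.88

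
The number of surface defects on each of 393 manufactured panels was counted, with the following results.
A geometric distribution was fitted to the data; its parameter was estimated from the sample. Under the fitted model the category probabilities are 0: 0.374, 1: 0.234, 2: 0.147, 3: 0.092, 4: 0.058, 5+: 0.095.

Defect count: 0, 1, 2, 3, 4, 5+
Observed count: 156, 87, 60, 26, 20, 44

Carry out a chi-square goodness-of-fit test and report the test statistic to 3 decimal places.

5.292

Expected counts E_i = n·p_i: 393×0.374 = 146.982, 393×0.234 = 91.962, 393×0.147 = 57.771, 393×0.092 = 36.156, 393×0.058 = 22.794, 393×0.095 = 37.335.
cat         O        E   (O−E)²/E
0         156  146.982     0.5533
1          87   91.962     0.2677
2          60   57.771     0.0860
3          26   36.156     2.8528
4          20   22.794     0.3425
5+         44   37.335     1.1898
Sum = 5.292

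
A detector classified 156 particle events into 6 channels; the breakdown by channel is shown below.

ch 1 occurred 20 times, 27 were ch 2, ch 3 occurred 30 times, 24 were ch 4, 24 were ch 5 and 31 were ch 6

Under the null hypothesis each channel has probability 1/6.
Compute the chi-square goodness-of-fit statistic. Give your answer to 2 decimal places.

Expected count for each of the 6 categories: 156/6 = 26.
cat         O        E   (O−E)²/E
ch 1       20       26      1.385
ch 2       27       26      0.038
ch 3       30       26      0.615
ch 4       24       26      0.154
ch 5       24       26      0.154
ch 6       31       26      0.962
Sum = 3.31

3.31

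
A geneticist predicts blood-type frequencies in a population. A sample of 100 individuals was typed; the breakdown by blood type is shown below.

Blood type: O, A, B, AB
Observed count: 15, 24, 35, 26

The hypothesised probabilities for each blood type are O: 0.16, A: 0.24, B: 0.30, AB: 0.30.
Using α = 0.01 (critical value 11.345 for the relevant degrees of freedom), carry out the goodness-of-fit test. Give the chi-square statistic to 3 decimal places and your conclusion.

Expected counts E_i = n·p_i: 100×0.16 = 16, 100×0.24 = 24, 100×0.30 = 30, 100×0.30 = 30.
cat         O        E   (O−E)²/E
O          15       16     0.0625
A          24       24     0.0000
B          35       30     0.8333
AB         26       30     0.5333
Sum = 1.429
df = 3. Since 1.429 < 11.345, we do not reject H₀.

1.429; do not reject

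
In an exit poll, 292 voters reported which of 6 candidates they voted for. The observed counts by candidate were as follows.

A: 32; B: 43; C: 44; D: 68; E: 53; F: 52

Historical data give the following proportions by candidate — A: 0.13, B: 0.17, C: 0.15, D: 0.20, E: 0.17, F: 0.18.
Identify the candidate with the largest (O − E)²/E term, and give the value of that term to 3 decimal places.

D, 1.578

Expected counts E_i = n·p_i: 292×0.13 = 37.96, 292×0.17 = 49.64, 292×0.15 = 43.8, 292×0.20 = 58.4, 292×0.17 = 49.64, 292×0.18 = 52.56.
cat         O        E   (O−E)²/E
A          32    37.96     0.9358
B          43    49.64     0.8882
C          44     43.8     0.0009
D          68     58.4     1.5781
E          53    49.64     0.2274
F          52    52.56     0.0060
The largest term is for D: 1.578.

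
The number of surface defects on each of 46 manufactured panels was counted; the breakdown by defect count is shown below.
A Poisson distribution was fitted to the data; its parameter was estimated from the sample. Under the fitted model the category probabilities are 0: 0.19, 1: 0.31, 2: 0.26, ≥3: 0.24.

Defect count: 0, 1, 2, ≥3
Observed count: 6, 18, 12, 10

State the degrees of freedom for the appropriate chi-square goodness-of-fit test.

There are k = 4 categories and 1 parameter estimated from the data, so df = 4 − 1 − 1 = 2.

2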